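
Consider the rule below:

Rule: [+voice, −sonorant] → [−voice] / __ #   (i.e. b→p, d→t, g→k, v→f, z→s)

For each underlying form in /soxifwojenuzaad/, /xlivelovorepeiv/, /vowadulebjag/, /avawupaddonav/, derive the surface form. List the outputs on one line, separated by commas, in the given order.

/soxifwojenuzaad/: /d/ is a voiced obstruent in word-final position, so it devoices to [t]. → [soxifwojenuzaat].
/xlivelovorepeiv/: /v/ is a voiced obstruent in word-final position, so it devoices to [f]. → [xlivelovorepeif].
/vowadulebjag/: /g/ is a voiced obstruent in word-final position, so it devoices to [k]. → [vowadulebjak].
/avawupaddonav/: /v/ is a voiced obstruent in word-final position, so it devoices to [f]. → [avawupaddonaf].

soxifwojenuzaat, xlivelovorepeif, vowadulebjak, avawupaddonaf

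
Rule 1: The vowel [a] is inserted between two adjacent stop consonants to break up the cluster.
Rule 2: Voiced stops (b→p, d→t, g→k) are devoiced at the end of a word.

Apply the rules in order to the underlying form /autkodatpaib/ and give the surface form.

autakodatapaip

Rule 1 (stop-cluster a-epenthesis): /t/ and /k/ form a stop–stop cluster, so [a] is inserted between them. /t/ and /p/ form a stop–stop cluster, so [a] is inserted between them. /autkodatpaib/ → autakodatapaib.
Rule 2 (final devoicing): /b/ is a voiced stop in word-final position, so it devoices to [p]. /autakodatapaib/ → autakodatapaip.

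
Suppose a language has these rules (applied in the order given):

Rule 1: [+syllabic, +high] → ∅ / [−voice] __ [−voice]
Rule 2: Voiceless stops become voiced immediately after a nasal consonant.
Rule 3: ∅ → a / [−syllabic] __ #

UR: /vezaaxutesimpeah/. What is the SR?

Rule 1 (high vowel syncope): /u/ is a high vowel flanked by voiceless consonants /x/ and /t/, so it deletes. /vezaaxutesimpeah/ → vezaaxtesimpeah.
Rule 2 (post-nasal voicing): /p/ is a voiceless stop immediately after the nasal /m/, so it voices to [b]. /vezaaxtesimpeah/ → vezaaxtesimbeah.
Rule 3 (final a-epenthesis): the form ends in the consonant /h/, so [a] is inserted word-finally. /vezaaxtesimbeah/ → vezaaxtesimbeaha.

vezaaxtesimbeaha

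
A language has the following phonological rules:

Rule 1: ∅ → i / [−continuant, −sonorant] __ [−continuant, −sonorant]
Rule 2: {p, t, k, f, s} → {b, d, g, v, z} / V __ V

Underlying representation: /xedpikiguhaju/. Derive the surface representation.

xedibigiguhaju

Rule 1 (stop-cluster i-epenthesis): /d/ and /p/ form a stop–stop cluster, so [i] is inserted between them. /xedpikiguhaju/ → xedipikiguhaju.
Rule 2 (intervocalic voicing): /p/ is a voiceless obstruent between vowels /i/ and /i/, so it voices to [b]. /k/ is a voiceless obstruent between vowels /i/ and /i/, so it voices to [g]. /xedipikiguhaju/ → xedibigiguhaju.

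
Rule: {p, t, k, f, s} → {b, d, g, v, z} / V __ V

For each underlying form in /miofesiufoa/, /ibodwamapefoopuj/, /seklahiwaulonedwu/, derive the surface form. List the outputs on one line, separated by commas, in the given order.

mioveziuvoa, ibodwamabevoobuj, seklahiwaulonedwu

/miofesiufoa/: /f/ is a voiceless obstruent between vowels /o/ and /e/, so it voices to [v]. /s/ is a voiceless obstruent between vowels /e/ and /i/, so it voices to [z]. /f/ is a voiceless obstruent between vowels /u/ and /o/, so it voices to [v]. → [mioveziuvoa].
/ibodwamapefoopuj/: /p/ is a voiceless obstruent between vowels /a/ and /e/, so it voices to [b]. /f/ is a voiceless obstruent between vowels /e/ and /o/, so it voices to [v]. /p/ is a voiceless obstruent between vowels /o/ and /u/, so it voices to [b]. → [ibodwamabevoobuj].
/seklahiwaulonedwu/: the rule's environment is not met; surfaces unchanged as [seklahiwaulonedwu].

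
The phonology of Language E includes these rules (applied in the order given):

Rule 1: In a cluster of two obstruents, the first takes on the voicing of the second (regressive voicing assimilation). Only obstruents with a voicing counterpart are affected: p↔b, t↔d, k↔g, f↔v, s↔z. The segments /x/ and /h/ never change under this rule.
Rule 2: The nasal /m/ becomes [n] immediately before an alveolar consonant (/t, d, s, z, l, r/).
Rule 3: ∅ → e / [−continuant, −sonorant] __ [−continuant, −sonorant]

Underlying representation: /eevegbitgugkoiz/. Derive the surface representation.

Rule 1 (regressive voicing assimilation): /t/ precedes the voiced obstruent /g/, so it voices to [d] by assimilation. /g/ precedes the voiceless obstruent /k/, so it devoices to [k] by assimilation. /eevegbitgugkoiz/ → eevegbidgukkoiz.
Rule 2 (nasal place assimilation): no segment meets the environment; /eevegbidgukkoiz/ is unchanged.
Rule 3 (stop-cluster e-epenthesis): /g/ and /b/ form a stop–stop cluster, so [e] is inserted between them. /d/ and /g/ form a stop–stop cluster, so [e] is inserted between them. /k/ and /k/ form a stop–stop cluster, so [e] is inserted between them. /eevegbidgukkoiz/ → eevegebidegukekoiz.

eevegebidegukekoiz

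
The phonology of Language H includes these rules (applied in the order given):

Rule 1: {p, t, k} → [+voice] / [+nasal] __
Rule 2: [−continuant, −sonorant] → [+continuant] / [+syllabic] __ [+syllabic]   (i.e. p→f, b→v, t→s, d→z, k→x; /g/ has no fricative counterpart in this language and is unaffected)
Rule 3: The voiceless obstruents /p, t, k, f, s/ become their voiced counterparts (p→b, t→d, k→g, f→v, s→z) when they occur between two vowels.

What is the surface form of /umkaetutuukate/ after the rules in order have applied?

umgaezuzuuxaze

Rule 1 (post-nasal voicing): /k/ is a voiceless stop immediately after the nasal /m/, so it voices to [g]. /umkaetutuukate/ → umgaetutuukate.
Rule 2 (intervocalic spirantization): /t/ is a stop between vowels /e/ and /u/, so it spirantizes to the fricative [s]. /t/ is a stop between vowels /u/ and /u/, so it spirantizes to the fricative [s]. /k/ is a stop between vowels /u/ and /a/, so it spirantizes to the fricative [x]. /t/ is a stop between vowels /a/ and /e/, so it spirantizes to the fricative [s]. /umgaetutuukate/ → umgaesusuuxase.
Rule 3 (intervocalic voicing): /s/ is a voiceless obstruent between vowels /e/ and /u/, so it voices to [z]. /s/ is a voiceless obstruent between vowels /u/ and /u/, so it voices to [z]. /s/ is a voiceless obstruent between vowels /a/ and /e/, so it voices to [z]. /umgaesusuuxase/ → umgaezuzuuxaze.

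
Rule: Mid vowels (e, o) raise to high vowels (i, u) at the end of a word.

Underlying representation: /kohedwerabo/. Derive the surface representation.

kohedwerabu

/o/ is a mid vowel in word-final position, so it raises to [u].
Surface form: [kohedwerabu].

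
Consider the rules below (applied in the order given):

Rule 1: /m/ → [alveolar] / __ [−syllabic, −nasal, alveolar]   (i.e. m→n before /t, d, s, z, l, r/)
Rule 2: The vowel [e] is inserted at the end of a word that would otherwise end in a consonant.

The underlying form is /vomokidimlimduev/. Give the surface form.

Rule 1 (nasal place assimilation): /m/ precedes the alveolar consonant /l/, so it assimilates in place to [n]. /m/ precedes the alveolar consonant /d/, so it assimilates in place to [n]. /vomokidimlimduev/ → vomokidinlinduev.
Rule 2 (final e-epenthesis): the form ends in the consonant /v/, so [e] is inserted word-finally. /vomokidinlinduev/ → vomokidinlindueve.

vomokidinlindueve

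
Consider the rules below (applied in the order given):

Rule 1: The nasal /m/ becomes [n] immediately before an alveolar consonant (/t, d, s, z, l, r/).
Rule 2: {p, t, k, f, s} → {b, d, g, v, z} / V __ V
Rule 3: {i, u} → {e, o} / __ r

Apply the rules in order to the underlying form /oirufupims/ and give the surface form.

oeruvubins

Rule 1 (nasal place assimilation): /m/ precedes the alveolar consonant /s/, so it assimilates in place to [n]. /oirufupims/ → oirufupins.
Rule 2 (intervocalic voicing): /f/ is a voiceless obstruent between vowels /u/ and /u/, so it voices to [v]. /p/ is a voiceless obstruent between vowels /u/ and /i/, so it voices to [b]. /oirufupins/ → oiruvubins.
Rule 3 (pre-rhotic lowering): /i/ is a high vowel immediately before /r/, so it lowers to [e]. /oiruvubins/ → oeruvubins.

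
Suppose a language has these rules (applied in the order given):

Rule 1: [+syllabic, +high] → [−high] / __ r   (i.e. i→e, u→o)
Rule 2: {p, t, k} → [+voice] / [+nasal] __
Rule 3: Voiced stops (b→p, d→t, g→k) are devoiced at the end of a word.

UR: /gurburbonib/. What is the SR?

Rule 1 (pre-rhotic lowering): /u/ is a high vowel immediately before /r/, so it lowers to [o]. /u/ is a high vowel immediately before /r/, so it lowers to [o]. /gurburbonib/ → gorborbonib.
Rule 2 (post-nasal voicing): no segment meets the environment; /gorborbonib/ is unchanged.
Rule 3 (final devoicing): /b/ is a voiced stop in word-final position, so it devoices to [p]. /gorborbonib/ → gorborbonip.

gorborbonip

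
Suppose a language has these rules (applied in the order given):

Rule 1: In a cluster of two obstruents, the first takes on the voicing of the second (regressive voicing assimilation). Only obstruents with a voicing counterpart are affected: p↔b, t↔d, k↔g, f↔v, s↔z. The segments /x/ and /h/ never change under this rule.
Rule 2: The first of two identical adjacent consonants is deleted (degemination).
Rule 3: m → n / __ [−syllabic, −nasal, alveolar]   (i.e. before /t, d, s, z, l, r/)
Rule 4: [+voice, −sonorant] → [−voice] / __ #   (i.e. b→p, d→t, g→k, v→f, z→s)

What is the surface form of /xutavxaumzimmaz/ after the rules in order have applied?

xutafxaunzimas

Rule 1 (regressive voicing assimilation): /v/ precedes the voiceless obstruent /x/, so it devoices to [f] by assimilation. /xutavxaumzimmaz/ → xutafxaumzimmaz.
Rule 2 (degemination): /mm/ is a geminate; the first /m/ deletes. /xutafxaumzimmaz/ → xutafxaumzimaz.
Rule 3 (nasal place assimilation): /m/ precedes the alveolar consonant /z/, so it assimilates in place to [n]. /xutafxaumzimaz/ → xutafxaunzimaz.
Rule 4 (final devoicing): /z/ is a voiced obstruent in word-final position, so it devoices to [s]. /xutafxaunzimaz/ → xutafxaunzimas.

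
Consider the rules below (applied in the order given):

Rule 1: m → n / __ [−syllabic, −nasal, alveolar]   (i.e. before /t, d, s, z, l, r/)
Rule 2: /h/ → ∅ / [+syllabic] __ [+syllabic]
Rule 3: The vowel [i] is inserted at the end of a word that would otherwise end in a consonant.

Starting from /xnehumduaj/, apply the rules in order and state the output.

xneunduaji

Rule 1 (nasal place assimilation): /m/ precedes the alveolar consonant /d/, so it assimilates in place to [n]. /xnehumduaj/ → xnehunduaj.
Rule 2 (intervocalic h-deletion): /h/ occurs between vowels /e/ and /u/, so it deletes. /xnehunduaj/ → xneunduaj.
Rule 3 (final i-epenthesis): the form ends in the consonant /j/, so [i] is inserted word-finally. /xneunduaj/ → xneunduaji.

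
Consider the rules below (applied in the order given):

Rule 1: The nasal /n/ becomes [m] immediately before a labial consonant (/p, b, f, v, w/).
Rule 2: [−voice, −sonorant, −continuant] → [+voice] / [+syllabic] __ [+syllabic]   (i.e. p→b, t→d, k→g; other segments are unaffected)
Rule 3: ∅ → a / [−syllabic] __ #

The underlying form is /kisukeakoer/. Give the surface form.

Rule 1 (nasal place assimilation): no segment meets the environment; /kisukeakoer/ is unchanged.
Rule 2 (intervocalic voicing): /k/ is a voiceless stop between vowels /u/ and /e/, so it voices to [g]. /k/ is a voiceless stop between vowels /a/ and /o/, so it voices to [g]. /kisukeakoer/ → kisugeagoer.
Rule 3 (final a-epenthesis): the form ends in the consonant /r/, so [a] is inserted word-finally. /kisugeagoer/ → kisugeagoera.

kisugeagoera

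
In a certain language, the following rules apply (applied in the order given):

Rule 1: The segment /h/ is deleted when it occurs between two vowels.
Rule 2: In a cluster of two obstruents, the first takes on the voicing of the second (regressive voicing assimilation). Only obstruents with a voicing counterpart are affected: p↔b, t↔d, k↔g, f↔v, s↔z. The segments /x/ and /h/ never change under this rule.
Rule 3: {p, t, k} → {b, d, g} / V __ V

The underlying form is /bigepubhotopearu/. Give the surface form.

bigebuphodobearu

Rule 1 (intervocalic h-deletion): no segment meets the environment; /bigepubhotopearu/ is unchanged.
Rule 2 (regressive voicing assimilation): /b/ precedes the voiceless obstruent /h/, so it devoices to [p] by assimilation. /bigepubhotopearu/ → bigepuphotopearu.
Rule 3 (intervocalic voicing): /p/ is a voiceless stop between vowels /e/ and /u/, so it voices to [b]. /t/ is a voiceless stop between vowels /o/ and /o/, so it voices to [d]. /p/ is a voiceless stop between vowels /o/ and /e/, so it voices to [b]. /bigepuphotopearu/ → bigebuphodobearu.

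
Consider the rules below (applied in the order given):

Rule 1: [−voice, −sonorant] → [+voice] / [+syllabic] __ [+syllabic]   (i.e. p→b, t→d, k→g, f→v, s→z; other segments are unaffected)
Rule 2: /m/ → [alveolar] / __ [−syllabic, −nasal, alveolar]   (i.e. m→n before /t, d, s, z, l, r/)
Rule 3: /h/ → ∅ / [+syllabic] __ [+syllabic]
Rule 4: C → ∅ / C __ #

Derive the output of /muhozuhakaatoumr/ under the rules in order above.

muozuagaadoun

Rule 1 (intervocalic voicing): /k/ is a voiceless obstruent between vowels /a/ and /a/, so it voices to [g]. /t/ is a voiceless obstruent between vowels /a/ and /o/, so it voices to [d]. /muhozuhakaatoumr/ → muhozuhagaadoumr.
Rule 2 (nasal place assimilation): /m/ precedes the alveolar consonant /r/, so it assimilates in place to [n]. /muhozuhagaadoumr/ → muhozuhagaadounr.
Rule 3 (intervocalic h-deletion): /h/ occurs between vowels /u/ and /o/, so it deletes. /h/ occurs between vowels /u/ and /a/, so it deletes. /muhozuhagaadounr/ → muozuagaadounr.
Rule 4 (final cluster simplification): /r/ is the second consonant of a word-final cluster /nr/, so it deletes. /muozuagaadounr/ → muozuagaadoun.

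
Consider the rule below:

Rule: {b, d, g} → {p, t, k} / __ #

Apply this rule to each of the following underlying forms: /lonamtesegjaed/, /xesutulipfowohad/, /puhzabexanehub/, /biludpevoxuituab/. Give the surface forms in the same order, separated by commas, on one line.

/lonamtesegjaed/: /d/ is a voiced stop in word-final position, so it devoices to [t]. → [lonamtesegjaet].
/xesutulipfowohad/: /d/ is a voiced stop in word-final position, so it devoices to [t]. → [xesutulipfowohat].
/puhzabexanehub/: /b/ is a voiced stop in word-final position, so it devoices to [p]. → [puhzabexanehup].
/biludpevoxuituab/: /b/ is a voiced stop in word-final position, so it devoices to [p]. → [biludpevoxuituap].

lonamtesegjaet, xesutulipfowohat, puhzabexanehup, biludpevoxuituap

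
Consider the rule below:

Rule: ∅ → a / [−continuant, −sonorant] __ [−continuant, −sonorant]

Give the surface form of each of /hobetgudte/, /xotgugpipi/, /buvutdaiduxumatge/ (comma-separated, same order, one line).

/hobetgudte/: /t/ and /g/ form a stop–stop cluster, so [a] is inserted between them. /d/ and /t/ form a stop–stop cluster, so [a] is inserted between them. → [hobetagudate].
/xotgugpipi/: /t/ and /g/ form a stop–stop cluster, so [a] is inserted between them. /g/ and /p/ form a stop–stop cluster, so [a] is inserted between them. → [xotagugapipi].
/buvutdaiduxumatge/: /t/ and /d/ form a stop–stop cluster, so [a] is inserted between them. /t/ and /g/ form a stop–stop cluster, so [a] is inserted between them. → [buvutadaiduxumatage].

hobetagudate, xotagugapipi, buvutadaiduxumatage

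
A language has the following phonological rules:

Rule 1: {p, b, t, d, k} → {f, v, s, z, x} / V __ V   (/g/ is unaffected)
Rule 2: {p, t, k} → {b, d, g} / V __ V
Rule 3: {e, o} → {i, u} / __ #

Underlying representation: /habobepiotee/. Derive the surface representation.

havovefiosei

Rule 1 (intervocalic spirantization): /b/ is a stop between vowels /a/ and /o/, so it spirantizes to the fricative [v]. /b/ is a stop between vowels /o/ and /e/, so it spirantizes to the fricative [v]. /p/ is a stop between vowels /e/ and /i/, so it spirantizes to the fricative [f]. /t/ is a stop between vowels /o/ and /e/, so it spirantizes to the fricative [s]. /habobepiotee/ → havovefiosee.
Rule 2 (intervocalic voicing): no segment meets the environment; /havovefiosee/ is unchanged.
Rule 3 (final vowel raising): /e/ is a mid vowel in word-final position, so it raises to [i]. /havovefiosee/ → havovefiosei.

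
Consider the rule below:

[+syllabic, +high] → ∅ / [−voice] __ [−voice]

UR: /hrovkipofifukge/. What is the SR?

/i/ is a high vowel flanked by voiceless consonants /k/ and /p/, so it deletes.
/i/ is a high vowel flanked by voiceless consonants /f/ and /f/, so it deletes.
/u/ is a high vowel flanked by voiceless consonants /f/ and /k/, so it deletes.
Surface form: [hrovkpoffkge].

hrovkpoffkge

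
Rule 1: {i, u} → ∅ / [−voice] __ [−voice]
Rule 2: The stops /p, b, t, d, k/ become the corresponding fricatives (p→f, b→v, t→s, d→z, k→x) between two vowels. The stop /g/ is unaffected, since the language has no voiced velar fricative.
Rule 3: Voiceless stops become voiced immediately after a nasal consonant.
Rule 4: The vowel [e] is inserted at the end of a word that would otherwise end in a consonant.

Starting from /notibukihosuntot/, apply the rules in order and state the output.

Rule 1 (high vowel syncope): /i/ is a high vowel flanked by voiceless consonants /k/ and /h/, so it deletes. /notibukihosuntot/ → notibukhosuntot.
Rule 2 (intervocalic spirantization): /t/ is a stop between vowels /o/ and /i/, so it spirantizes to the fricative [s]. /b/ is a stop between vowels /i/ and /u/, so it spirantizes to the fricative [v]. /notibukhosuntot/ → nosivukhosuntot.
Rule 3 (post-nasal voicing): /t/ is a voiceless stop immediately after the nasal /n/, so it voices to [d]. /nosivukhosuntot/ → nosivukhosundot.
Rule 4 (final e-epenthesis): the form ends in the consonant /t/, so [e] is inserted word-finally. /nosivukhosundot/ → nosivukhosundote.

nosivukhosundote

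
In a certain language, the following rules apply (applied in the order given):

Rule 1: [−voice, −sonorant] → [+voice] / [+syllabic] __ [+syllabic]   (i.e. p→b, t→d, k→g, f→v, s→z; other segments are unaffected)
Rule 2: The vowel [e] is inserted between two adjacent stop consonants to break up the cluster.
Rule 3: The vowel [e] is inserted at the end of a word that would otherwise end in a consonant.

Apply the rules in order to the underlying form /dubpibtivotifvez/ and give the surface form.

dubepibetivodifveze

Rule 1 (intervocalic voicing): /t/ is a voiceless obstruent between vowels /o/ and /i/, so it voices to [d]. /dubpibtivotifvez/ → dubpibtivodifvez.
Rule 2 (stop-cluster e-epenthesis): /b/ and /p/ form a stop–stop cluster, so [e] is inserted between them. /b/ and /t/ form a stop–stop cluster, so [e] is inserted between them. /dubpibtivodifvez/ → dubepibetivodifvez.
Rule 3 (final e-epenthesis): the form ends in the consonant /z/, so [e] is inserted word-finally. /dubepibetivodifvez/ → dubepibetivodifveze.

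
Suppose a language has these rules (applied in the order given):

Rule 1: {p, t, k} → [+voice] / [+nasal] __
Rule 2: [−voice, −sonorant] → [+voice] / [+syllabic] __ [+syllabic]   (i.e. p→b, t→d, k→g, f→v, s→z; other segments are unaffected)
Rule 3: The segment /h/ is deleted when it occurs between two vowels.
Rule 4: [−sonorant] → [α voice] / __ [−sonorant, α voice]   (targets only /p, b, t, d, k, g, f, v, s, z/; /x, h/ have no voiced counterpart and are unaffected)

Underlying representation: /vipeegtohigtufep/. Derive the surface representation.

vibeektoiktuvep

Rule 1 (post-nasal voicing): no segment meets the environment; /vipeegtohigtufep/ is unchanged.
Rule 2 (intervocalic voicing): /p/ is a voiceless obstruent between vowels /i/ and /e/, so it voices to [b]. /f/ is a voiceless obstruent between vowels /u/ and /e/, so it voices to [v]. /vipeegtohigtufep/ → vibeegtohigtuvep.
Rule 3 (intervocalic h-deletion): /h/ occurs between vowels /o/ and /i/, so it deletes. /vibeegtohigtuvep/ → vibeegtoigtuvep.
Rule 4 (regressive voicing assimilation): /g/ precedes the voiceless obstruent /t/, so it devoices to [k] by assimilation. /g/ precedes the voiceless obstruent /t/, so it devoices to [k] by assimilation. /vibeegtoigtuvep/ → vibeektoiktuvep.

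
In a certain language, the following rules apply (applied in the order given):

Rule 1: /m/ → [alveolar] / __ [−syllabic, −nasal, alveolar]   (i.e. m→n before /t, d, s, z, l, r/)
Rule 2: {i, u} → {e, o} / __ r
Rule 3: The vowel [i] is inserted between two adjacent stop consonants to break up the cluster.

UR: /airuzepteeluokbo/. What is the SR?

aeruzepiteeluokibo

Rule 1 (nasal place assimilation): no segment meets the environment; /airuzepteeluokbo/ is unchanged.
Rule 2 (pre-rhotic lowering): /i/ is a high vowel immediately before /r/, so it lowers to [e]. /airuzepteeluokbo/ → aeruzepteeluokbo.
Rule 3 (stop-cluster i-epenthesis): /p/ and /t/ form a stop–stop cluster, so [i] is inserted between them. /k/ and /b/ form a stop–stop cluster, so [i] is inserted between them. /aeruzepteeluokbo/ → aeruzepiteeluokibo.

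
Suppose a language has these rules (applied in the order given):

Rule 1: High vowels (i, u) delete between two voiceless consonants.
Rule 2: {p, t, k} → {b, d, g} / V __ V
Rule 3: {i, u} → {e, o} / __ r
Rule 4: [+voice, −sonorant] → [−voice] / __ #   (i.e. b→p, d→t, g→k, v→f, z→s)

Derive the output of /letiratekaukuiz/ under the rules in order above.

lederadegauguis

Rule 1 (high vowel syncope): no segment meets the environment; /letiratekaukuiz/ is unchanged.
Rule 2 (intervocalic voicing): /t/ is a voiceless stop between vowels /e/ and /i/, so it voices to [d]. /t/ is a voiceless stop between vowels /a/ and /e/, so it voices to [d]. /k/ is a voiceless stop between vowels /e/ and /a/, so it voices to [g]. /k/ is a voiceless stop between vowels /u/ and /u/, so it voices to [g]. /letiratekaukuiz/ → lediradegauguiz.
Rule 3 (pre-rhotic lowering): /i/ is a high vowel immediately before /r/, so it lowers to [e]. /lediradegauguiz/ → lederadegauguiz.
Rule 4 (final devoicing): /z/ is a voiced obstruent in word-final position, so it devoices to [s]. /lederadegauguiz/ → lederadegauguis.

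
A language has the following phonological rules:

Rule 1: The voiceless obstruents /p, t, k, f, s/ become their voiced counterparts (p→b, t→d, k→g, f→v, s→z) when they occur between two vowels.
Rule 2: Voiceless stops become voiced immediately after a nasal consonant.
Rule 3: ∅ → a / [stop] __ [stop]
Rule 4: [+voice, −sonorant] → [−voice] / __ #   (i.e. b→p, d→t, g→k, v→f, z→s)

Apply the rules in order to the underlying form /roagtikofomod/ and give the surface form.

roagatigovomot

Rule 1 (intervocalic voicing): /k/ is a voiceless obstruent between vowels /i/ and /o/, so it voices to [g]. /f/ is a voiceless obstruent between vowels /o/ and /o/, so it voices to [v]. /roagtikofomod/ → roagtigovomod.
Rule 2 (post-nasal voicing): no segment meets the environment; /roagtigovomod/ is unchanged.
Rule 3 (stop-cluster a-epenthesis): /g/ and /t/ form a stop–stop cluster, so [a] is inserted between them. /roagtigovomod/ → roagatigovomod.
Rule 4 (final devoicing): /d/ is a voiced obstruent in word-final position, so it devoices to [t]. /roagatigovomod/ → roagatigovomot.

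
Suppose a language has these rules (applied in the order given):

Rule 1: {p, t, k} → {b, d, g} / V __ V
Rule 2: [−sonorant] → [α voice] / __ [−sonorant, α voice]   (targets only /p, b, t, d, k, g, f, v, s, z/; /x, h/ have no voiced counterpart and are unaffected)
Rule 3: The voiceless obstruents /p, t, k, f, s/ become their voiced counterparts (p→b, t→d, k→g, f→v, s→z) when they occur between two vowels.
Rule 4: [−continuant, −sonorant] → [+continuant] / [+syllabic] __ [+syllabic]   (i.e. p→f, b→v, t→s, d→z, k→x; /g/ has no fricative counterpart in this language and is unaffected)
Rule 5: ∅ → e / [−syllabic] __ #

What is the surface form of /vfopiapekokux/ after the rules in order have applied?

Rule 1 (intervocalic voicing): /p/ is a voiceless stop between vowels /o/ and /i/, so it voices to [b]. /p/ is a voiceless stop between vowels /a/ and /e/, so it voices to [b]. /k/ is a voiceless stop between vowels /e/ and /o/, so it voices to [g]. /k/ is a voiceless stop between vowels /o/ and /u/, so it voices to [g]. /vfopiapekokux/ → vfobiabegogux.
Rule 2 (regressive voicing assimilation): /v/ precedes the voiceless obstruent /f/, so it devoices to [f] by assimilation. /vfobiabegogux/ → ffobiabegogux.
Rule 3 (intervocalic voicing): no segment meets the environment; /ffobiabegogux/ is unchanged.
Rule 4 (intervocalic spirantization): /b/ is a stop between vowels /o/ and /i/, so it spirantizes to the fricative [v]. /b/ is a stop between vowels /a/ and /e/, so it spirantizes to the fricative [v]. /ffobiabegogux/ → ffoviavegogux.
Rule 5 (final e-epenthesis): the form ends in the consonant /x/, so [e] is inserted word-finally. /ffoviavegogux/ → ffoviavegoguxe.

ffoviavegoguxe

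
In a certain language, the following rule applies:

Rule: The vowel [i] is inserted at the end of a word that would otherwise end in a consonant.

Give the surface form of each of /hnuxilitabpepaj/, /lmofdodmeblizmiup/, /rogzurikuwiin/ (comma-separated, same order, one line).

/hnuxilitabpepaj/: the form ends in the consonant /j/, so [i] is inserted word-finally. → [hnuxilitabpepaji].
/lmofdodmeblizmiup/: the form ends in the consonant /p/, so [i] is inserted word-finally. → [lmofdodmeblizmiupi].
/rogzurikuwiin/: the form ends in the consonant /n/, so [i] is inserted word-finally. → [rogzurikuwiini].

hnuxilitabpepaji, lmofdodmeblizmiupi, rogzurikuwiini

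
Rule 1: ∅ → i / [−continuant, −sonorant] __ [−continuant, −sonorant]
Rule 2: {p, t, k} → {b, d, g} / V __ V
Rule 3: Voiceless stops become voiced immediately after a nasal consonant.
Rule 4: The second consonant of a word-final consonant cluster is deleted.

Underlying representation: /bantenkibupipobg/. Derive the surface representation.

bandengibubibobig

Rule 1 (stop-cluster i-epenthesis): /b/ and /g/ form a stop–stop cluster, so [i] is inserted between them. /bantenkibupipobg/ → bantenkibupipobig.
Rule 2 (intervocalic voicing): /p/ is a voiceless stop between vowels /u/ and /i/, so it voices to [b]. /p/ is a voiceless stop between vowels /i/ and /o/, so it voices to [b]. /bantenkibupipobig/ → bantenkibubibobig.
Rule 3 (post-nasal voicing): /t/ is a voiceless stop immediately after the nasal /n/, so it voices to [d]. /k/ is a voiceless stop immediately after the nasal /n/, so it voices to [g]. /bantenkibubibobig/ → bandengibubibobig.
Rule 4 (final cluster simplification): no segment meets the environment; /bandengibubibobig/ is unchanged.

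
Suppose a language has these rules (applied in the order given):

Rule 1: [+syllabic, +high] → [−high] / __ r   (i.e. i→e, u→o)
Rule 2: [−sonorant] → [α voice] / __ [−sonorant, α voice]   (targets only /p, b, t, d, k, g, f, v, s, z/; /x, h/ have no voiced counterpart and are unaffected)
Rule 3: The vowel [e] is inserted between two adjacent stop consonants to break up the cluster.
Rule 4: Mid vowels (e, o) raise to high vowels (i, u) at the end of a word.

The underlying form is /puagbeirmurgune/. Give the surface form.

puagebeermorguni

Rule 1 (pre-rhotic lowering): /i/ is a high vowel immediately before /r/, so it lowers to [e]. /u/ is a high vowel immediately before /r/, so it lowers to [o]. /puagbeirmurgune/ → puagbeermorgune.
Rule 2 (regressive voicing assimilation): no segment meets the environment; /puagbeermorgune/ is unchanged.
Rule 3 (stop-cluster e-epenthesis): /g/ and /b/ form a stop–stop cluster, so [e] is inserted between them. /puagbeermorgune/ → puagebeermorgune.
Rule 4 (final vowel raising): /e/ is a mid vowel in word-final position, so it raises to [i]. /puagebeermorgune/ → puagebeermorguni.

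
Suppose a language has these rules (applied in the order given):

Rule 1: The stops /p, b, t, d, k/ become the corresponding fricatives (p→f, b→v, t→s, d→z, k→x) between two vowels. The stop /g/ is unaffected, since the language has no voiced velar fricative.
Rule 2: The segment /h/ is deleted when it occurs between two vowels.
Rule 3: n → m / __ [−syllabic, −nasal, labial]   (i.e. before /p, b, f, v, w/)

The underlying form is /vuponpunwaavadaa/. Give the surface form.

vufompumwaavazaa

Rule 1 (intervocalic spirantization): /p/ is a stop between vowels /u/ and /o/, so it spirantizes to the fricative [f]. /d/ is a stop between vowels /a/ and /a/, so it spirantizes to the fricative [z]. /vuponpunwaavadaa/ → vufonpunwaavazaa.
Rule 2 (intervocalic h-deletion): no segment meets the environment; /vufonpunwaavazaa/ is unchanged.
Rule 3 (nasal place assimilation): /n/ precedes the labial consonant /p/, so it assimilates in place to [m]. /n/ precedes the labial consonant /w/, so it assimilates in place to [m]. /vufonpunwaavazaa/ → vufompumwaavazaa.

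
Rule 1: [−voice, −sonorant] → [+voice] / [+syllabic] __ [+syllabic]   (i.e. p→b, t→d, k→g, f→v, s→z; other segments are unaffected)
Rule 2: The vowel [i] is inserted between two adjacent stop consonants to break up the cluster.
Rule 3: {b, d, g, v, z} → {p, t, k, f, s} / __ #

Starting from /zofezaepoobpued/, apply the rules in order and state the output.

Rule 1 (intervocalic voicing): /f/ is a voiceless obstruent between vowels /o/ and /e/, so it voices to [v]. /p/ is a voiceless obstruent between vowels /e/ and /o/, so it voices to [b]. /zofezaepoobpued/ → zovezaeboobpued.
Rule 2 (stop-cluster i-epenthesis): /b/ and /p/ form a stop–stop cluster, so [i] is inserted between them. /zovezaeboobpued/ → zovezaeboobipued.
Rule 3 (final devoicing): /d/ is a voiced obstruent in word-final position, so it devoices to [t]. /zovezaeboobipued/ → zovezaeboobipuet.

zovezaeboobipuet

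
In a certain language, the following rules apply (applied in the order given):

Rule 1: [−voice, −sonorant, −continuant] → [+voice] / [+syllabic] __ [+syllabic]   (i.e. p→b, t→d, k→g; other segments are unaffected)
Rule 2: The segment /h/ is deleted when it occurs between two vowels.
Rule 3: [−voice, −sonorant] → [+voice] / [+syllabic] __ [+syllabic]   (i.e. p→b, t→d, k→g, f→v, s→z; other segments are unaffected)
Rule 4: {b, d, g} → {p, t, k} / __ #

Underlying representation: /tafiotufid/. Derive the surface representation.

tavioduvit

Rule 1 (intervocalic voicing): /t/ is a voiceless stop between vowels /o/ and /u/, so it voices to [d]. /tafiotufid/ → tafiodufid.
Rule 2 (intervocalic h-deletion): no segment meets the environment; /tafiodufid/ is unchanged.
Rule 3 (intervocalic voicing): /f/ is a voiceless obstruent between vowels /a/ and /i/, so it voices to [v]. /f/ is a voiceless obstruent between vowels /u/ and /i/, so it voices to [v]. /tafiodufid/ → tavioduvid.
Rule 4 (final devoicing): /d/ is a voiced stop in word-final position, so it devoices to [t]. /tavioduvid/ → tavioduvit.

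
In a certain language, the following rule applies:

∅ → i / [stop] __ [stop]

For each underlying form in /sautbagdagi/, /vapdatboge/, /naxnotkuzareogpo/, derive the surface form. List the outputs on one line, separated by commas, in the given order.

sautibagidagi, vapidatiboge, naxnotikuzareogipo

/sautbagdagi/: /t/ and /b/ form a stop–stop cluster, so [i] is inserted between them. /g/ and /d/ form a stop–stop cluster, so [i] is inserted between them. → [sautibagidagi].
/vapdatboge/: /p/ and /d/ form a stop–stop cluster, so [i] is inserted between them. /t/ and /b/ form a stop–stop cluster, so [i] is inserted between them. → [vapidatiboge].
/naxnotkuzareogpo/: /t/ and /k/ form a stop–stop cluster, so [i] is inserted between them. /g/ and /p/ form a stop–stop cluster, so [i] is inserted between them. → [naxnotikuzareogipo].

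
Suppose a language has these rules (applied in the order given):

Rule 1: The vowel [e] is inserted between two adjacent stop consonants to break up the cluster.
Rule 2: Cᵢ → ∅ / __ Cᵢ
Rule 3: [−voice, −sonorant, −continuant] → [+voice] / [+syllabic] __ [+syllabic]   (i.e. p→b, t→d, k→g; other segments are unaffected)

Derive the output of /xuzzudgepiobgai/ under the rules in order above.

xuzudegebiobegai

Rule 1 (stop-cluster e-epenthesis): /d/ and /g/ form a stop–stop cluster, so [e] is inserted between them. /b/ and /g/ form a stop–stop cluster, so [e] is inserted between them. /xuzzudgepiobgai/ → xuzzudegepiobegai.
Rule 2 (degemination): /zz/ is a geminate; the first /z/ deletes. /xuzzudegepiobegai/ → xuzudegepiobegai.
Rule 3 (intervocalic voicing): /p/ is a voiceless stop between vowels /e/ and /i/, so it voices to [b]. /xuzudegepiobegai/ → xuzudegebiobegai.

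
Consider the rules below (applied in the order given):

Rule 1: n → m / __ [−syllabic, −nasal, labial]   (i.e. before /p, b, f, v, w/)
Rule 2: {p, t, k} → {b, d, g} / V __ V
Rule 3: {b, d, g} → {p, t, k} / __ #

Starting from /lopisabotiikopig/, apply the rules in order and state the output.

Rule 1 (nasal place assimilation): no segment meets the environment; /lopisabotiikopig/ is unchanged.
Rule 2 (intervocalic voicing): /p/ is a voiceless stop between vowels /o/ and /i/, so it voices to [b]. /t/ is a voiceless stop between vowels /o/ and /i/, so it voices to [d]. /k/ is a voiceless stop between vowels /i/ and /o/, so it voices to [g]. /p/ is a voiceless stop between vowels /o/ and /i/, so it voices to [b]. /lopisabotiikopig/ → lobisabodiigobig.
Rule 3 (final devoicing): /g/ is a voiced stop in word-final position, so it devoices to [k]. /lobisabodiigobig/ → lobisabodiigobik.

lobisabodiigobik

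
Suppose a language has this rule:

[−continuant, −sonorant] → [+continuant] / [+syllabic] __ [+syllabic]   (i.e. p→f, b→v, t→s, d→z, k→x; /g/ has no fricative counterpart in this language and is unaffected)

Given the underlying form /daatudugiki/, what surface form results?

Scanning /daatudugiki/: /d/ at position 1 is not in the conditioning environment; /t/ is a stop between vowels /a/ and /u/, so it spirantizes to the fricative [s]; /d/ is a stop between vowels /u/ and /u/, so it spirantizes to the fricative [z]; /k/ is a stop between vowels /i/ and /i/, so it spirantizes to the fricative [x].
Result: [daasuzugixi].

daasuzugixi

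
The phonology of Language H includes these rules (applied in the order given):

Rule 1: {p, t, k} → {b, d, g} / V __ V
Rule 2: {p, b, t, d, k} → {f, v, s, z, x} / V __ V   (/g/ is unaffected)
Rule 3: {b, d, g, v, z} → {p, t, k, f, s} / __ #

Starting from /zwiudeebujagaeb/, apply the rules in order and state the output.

Rule 1 (intervocalic voicing): no segment meets the environment; /zwiudeebujagaeb/ is unchanged.
Rule 2 (intervocalic spirantization): /d/ is a stop between vowels /u/ and /e/, so it spirantizes to the fricative [z]. /b/ is a stop between vowels /e/ and /u/, so it spirantizes to the fricative [v]. /zwiudeebujagaeb/ → zwiuzeevujagaeb.
Rule 3 (final devoicing): /b/ is a voiced obstruent in word-final position, so it devoices to [p]. /zwiuzeevujagaeb/ → zwiuzeevujagaep.

zwiuzeevujagaep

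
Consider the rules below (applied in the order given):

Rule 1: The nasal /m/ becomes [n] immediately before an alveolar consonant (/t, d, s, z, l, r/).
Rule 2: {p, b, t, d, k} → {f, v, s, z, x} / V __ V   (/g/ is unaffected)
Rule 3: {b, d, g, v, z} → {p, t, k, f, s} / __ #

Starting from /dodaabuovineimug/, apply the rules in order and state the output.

dozaavuovineimuk

Rule 1 (nasal place assimilation): no segment meets the environment; /dodaabuovineimug/ is unchanged.
Rule 2 (intervocalic spirantization): /d/ is a stop between vowels /o/ and /a/, so it spirantizes to the fricative [z]. /b/ is a stop between vowels /a/ and /u/, so it spirantizes to the fricative [v]. /dodaabuovineimug/ → dozaavuovineimug.
Rule 3 (final devoicing): /g/ is a voiced obstruent in word-final position, so it devoices to [k]. /dozaavuovineimug/ → dozaavuovineimuk.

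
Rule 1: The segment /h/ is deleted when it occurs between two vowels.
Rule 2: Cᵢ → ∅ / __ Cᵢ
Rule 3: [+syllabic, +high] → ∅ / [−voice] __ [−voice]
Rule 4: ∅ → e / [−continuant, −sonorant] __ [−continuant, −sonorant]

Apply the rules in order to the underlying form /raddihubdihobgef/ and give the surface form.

radiubediobegef

Rule 1 (intervocalic h-deletion): /h/ occurs between vowels /i/ and /u/, so it deletes. /h/ occurs between vowels /i/ and /o/, so it deletes. /raddihubdihobgef/ → raddiubdiobgef.
Rule 2 (degemination): /dd/ is a geminate; the first /d/ deletes. /raddiubdiobgef/ → radiubdiobgef.
Rule 3 (high vowel syncope): no segment meets the environment; /radiubdiobgef/ is unchanged.
Rule 4 (stop-cluster e-epenthesis): /b/ and /d/ form a stop–stop cluster, so [e] is inserted between them. /b/ and /g/ form a stop–stop cluster, so [e] is inserted between them. /radiubdiobgef/ → radiubediobegef.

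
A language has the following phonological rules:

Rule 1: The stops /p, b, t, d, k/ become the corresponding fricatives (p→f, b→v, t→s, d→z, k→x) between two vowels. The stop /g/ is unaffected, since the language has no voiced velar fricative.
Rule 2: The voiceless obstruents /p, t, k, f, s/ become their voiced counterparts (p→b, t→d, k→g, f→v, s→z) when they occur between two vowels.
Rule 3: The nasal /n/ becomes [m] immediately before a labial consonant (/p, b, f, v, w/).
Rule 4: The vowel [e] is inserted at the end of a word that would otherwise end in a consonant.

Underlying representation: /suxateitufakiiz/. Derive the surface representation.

suxazeizuvaxiize

Rule 1 (intervocalic spirantization): /t/ is a stop between vowels /a/ and /e/, so it spirantizes to the fricative [s]. /t/ is a stop between vowels /i/ and /u/, so it spirantizes to the fricative [s]. /k/ is a stop between vowels /a/ and /i/, so it spirantizes to the fricative [x]. /suxateitufakiiz/ → suxaseisufaxiiz.
Rule 2 (intervocalic voicing): /s/ is a voiceless obstruent between vowels /a/ and /e/, so it voices to [z]. /s/ is a voiceless obstruent between vowels /i/ and /u/, so it voices to [z]. /f/ is a voiceless obstruent between vowels /u/ and /a/, so it voices to [v]. /suxaseisufaxiiz/ → suxazeizuvaxiiz.
Rule 3 (nasal place assimilation): no segment meets the environment; /suxazeizuvaxiiz/ is unchanged.
Rule 4 (final e-epenthesis): the form ends in the consonant /z/, so [e] is inserted word-finally. /suxazeizuvaxiiz/ → suxazeizuvaxiize.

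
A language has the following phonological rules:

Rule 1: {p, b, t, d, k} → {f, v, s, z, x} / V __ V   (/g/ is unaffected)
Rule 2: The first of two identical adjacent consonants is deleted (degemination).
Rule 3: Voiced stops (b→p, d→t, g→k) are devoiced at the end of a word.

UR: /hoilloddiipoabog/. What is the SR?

Rule 1 (intervocalic spirantization): /p/ is a stop between vowels /i/ and /o/, so it spirantizes to the fricative [f]. /b/ is a stop between vowels /a/ and /o/, so it spirantizes to the fricative [v]. /hoilloddiipoabog/ → hoilloddiifoavog.
Rule 2 (degemination): /ll/ is a geminate; the first /l/ deletes. /dd/ is a geminate; the first /d/ deletes. /hoilloddiifoavog/ → hoilodiifoavog.
Rule 3 (final devoicing): /g/ is a voiced stop in word-final position, so it devoices to [k]. /hoilodiifoavog/ → hoilodiifoavok.

hoilodiifoavok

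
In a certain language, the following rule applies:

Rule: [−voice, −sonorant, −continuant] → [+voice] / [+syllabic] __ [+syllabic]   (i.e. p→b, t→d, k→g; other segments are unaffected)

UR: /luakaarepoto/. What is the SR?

/k/ is a voiceless stop between vowels /a/ and /a/, so it voices to [g].
/p/ is a voiceless stop between vowels /e/ and /o/, so it voices to [b].
/t/ is a voiceless stop between vowels /o/ and /o/, so it voices to [d].
Surface form: [luagaarebodo].

luagaarebodo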